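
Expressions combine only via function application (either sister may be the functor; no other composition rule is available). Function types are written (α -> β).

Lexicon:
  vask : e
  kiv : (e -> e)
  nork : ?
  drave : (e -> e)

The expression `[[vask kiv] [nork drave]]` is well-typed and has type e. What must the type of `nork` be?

((e -> e) -> (e -> e))

At [[vask kiv] [nork drave]] (required: e): [vask kiv] is e, which is not a function with range e; hence [nork drave] is the functor — type (e -> e).
At [nork drave] (required: (e -> e)): drave is (e -> e), which is not a function with range (e -> e); hence nork is the functor — type ((e -> e) -> (e -> e)).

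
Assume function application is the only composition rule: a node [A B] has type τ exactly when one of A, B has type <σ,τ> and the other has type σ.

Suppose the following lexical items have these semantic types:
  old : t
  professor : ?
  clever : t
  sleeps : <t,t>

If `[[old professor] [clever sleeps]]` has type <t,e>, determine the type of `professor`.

<t,<t,<t,e>>>

[[old professor] [clever sleeps]] must have type <t,e>. The sister [clever sleeps] has type t; that is not a function onto <t,e>, so [old professor] must be the functor, of type <t,<t,e>>.
[old professor] must have type <t,<t,e>>. The sister old has type t; that is not a function onto <t,<t,e>>, so professor must be the functor, of type <t,<t,<t,e>>>.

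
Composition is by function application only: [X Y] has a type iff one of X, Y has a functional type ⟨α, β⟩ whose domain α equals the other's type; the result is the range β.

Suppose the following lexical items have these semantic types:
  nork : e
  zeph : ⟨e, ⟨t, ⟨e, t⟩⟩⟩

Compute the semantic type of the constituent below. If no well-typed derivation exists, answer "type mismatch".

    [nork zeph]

⟨t, ⟨e, t⟩⟩

At [nork zeph], zeph : ⟨e, ⟨t, ⟨e, t⟩⟩⟩ takes nork : e, giving ⟨t, ⟨e, t⟩⟩.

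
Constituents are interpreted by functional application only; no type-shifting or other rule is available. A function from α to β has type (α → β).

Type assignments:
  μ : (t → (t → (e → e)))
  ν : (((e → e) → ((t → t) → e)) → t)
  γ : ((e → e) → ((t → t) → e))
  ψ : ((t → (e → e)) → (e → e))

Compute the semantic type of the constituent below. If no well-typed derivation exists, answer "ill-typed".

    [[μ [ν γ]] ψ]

At [ν γ], ν : (((e → e) → ((t → t) → e)) → t) takes γ : ((e → e) → ((t → t) → e)), giving t.
At [μ [ν γ]], μ : (t → (t → (e → e))) takes [ν γ] : t, giving (t → (e → e)).
At [[μ [ν γ]] ψ], ψ : ((t → (e → e)) → (e → e)) takes [μ [ν γ]] : (t → (e → e)), giving (e → e).

(e → e)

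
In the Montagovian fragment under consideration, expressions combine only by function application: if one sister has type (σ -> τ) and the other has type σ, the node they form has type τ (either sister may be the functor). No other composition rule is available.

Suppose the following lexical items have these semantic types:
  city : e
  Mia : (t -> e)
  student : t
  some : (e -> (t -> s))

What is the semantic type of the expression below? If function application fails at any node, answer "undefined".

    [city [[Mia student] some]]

[Mia student]: functor Mia : (t -> e), argument student : t; result e.
[[Mia student] some]: functor some : (e -> (t -> s)), argument [Mia student] : e; result (t -> s).
[city [[Mia student] some]]: e and (t -> s) cannot combine by function application — type clash.

undefined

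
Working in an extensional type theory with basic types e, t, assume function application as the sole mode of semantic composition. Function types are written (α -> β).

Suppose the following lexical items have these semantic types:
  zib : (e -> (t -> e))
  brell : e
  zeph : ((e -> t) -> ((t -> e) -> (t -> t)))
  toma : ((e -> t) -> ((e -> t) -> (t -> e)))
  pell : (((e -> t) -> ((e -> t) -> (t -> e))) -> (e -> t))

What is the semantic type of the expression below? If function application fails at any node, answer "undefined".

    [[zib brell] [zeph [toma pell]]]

[zib brell]: zib is (e -> (t -> e)), brell is e; result (t -> e).
[toma pell]: pell is (((e -> t) -> ((e -> t) -> (t -> e))) -> (e -> t)), toma is ((e -> t) -> ((e -> t) -> (t -> e))); result (e -> t).
[zeph [toma pell]]: zeph is ((e -> t) -> ((t -> e) -> (t -> t))), [toma pell] is (e -> t); result ((t -> e) -> (t -> t)).
[[zib brell] [zeph [toma pell]]]: [zeph [toma pell]] is ((t -> e) -> (t -> t)), [zib brell] is (t -> e); result (t -> t).

(t -> t)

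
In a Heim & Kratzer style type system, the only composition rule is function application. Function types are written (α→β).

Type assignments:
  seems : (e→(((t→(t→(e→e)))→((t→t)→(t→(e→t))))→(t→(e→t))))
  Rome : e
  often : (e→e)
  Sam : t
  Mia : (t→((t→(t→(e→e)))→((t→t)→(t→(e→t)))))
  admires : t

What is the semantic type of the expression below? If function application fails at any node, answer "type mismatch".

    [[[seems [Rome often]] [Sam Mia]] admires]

[Rome often]: (e→e) applied to e yields e.
[seems [Rome often]]: (e→(((t→(t→(e→e)))→((t→t)→(t→(e→t))))→(t→(e→t)))) applied to e yields (((t→(t→(e→e)))→((t→t)→(t→(e→t))))→(t→(e→t))).
[Sam Mia]: (t→((t→(t→(e→e)))→((t→t)→(t→(e→t))))) applied to t yields ((t→(t→(e→e)))→((t→t)→(t→(e→t)))).
[[seems [Rome often]] [Sam Mia]]: (((t→(t→(e→e)))→((t→t)→(t→(e→t))))→(t→(e→t))) applied to ((t→(t→(e→e)))→((t→t)→(t→(e→t)))) yields (t→(e→t)).
[[[seems [Rome often]] [Sam Mia]] admires]: (t→(e→t)) applied to t yields (e→t).

(e→t)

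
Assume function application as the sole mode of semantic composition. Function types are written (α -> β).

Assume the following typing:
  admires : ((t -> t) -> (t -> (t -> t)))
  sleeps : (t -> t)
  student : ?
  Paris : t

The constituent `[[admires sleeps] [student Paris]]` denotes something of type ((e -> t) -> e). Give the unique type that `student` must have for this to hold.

(t -> ((t -> (t -> t)) -> ((e -> t) -> e)))

At [[admires sleeps] [student Paris]] (required: ((e -> t) -> e)): [admires sleeps] is (t -> (t -> t)), which is not a function with range ((e -> t) -> e); hence [student Paris] is the functor — type ((t -> (t -> t)) -> ((e -> t) -> e)).
At [student Paris] (required: ((t -> (t -> t)) -> ((e -> t) -> e))): Paris is t, which is not a function with range ((t -> (t -> t)) -> ((e -> t) -> e)); hence student is the functor — type (t -> ((t -> (t -> t)) -> ((e -> t) -> e))).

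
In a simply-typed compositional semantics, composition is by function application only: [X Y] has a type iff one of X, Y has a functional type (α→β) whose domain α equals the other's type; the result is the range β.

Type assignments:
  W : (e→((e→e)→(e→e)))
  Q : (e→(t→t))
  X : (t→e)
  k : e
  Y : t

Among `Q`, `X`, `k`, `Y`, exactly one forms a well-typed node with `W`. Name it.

k

Q : (e→(t→t)) — W needs e; Q needs e; neither fits.
X : (t→e) — W needs e; X needs t; neither fits.
k — combines: W : (e→((e→e)→(e→e))) takes k : e as argument, giving ((e→e)→(e→e)).
Y : t — W needs e; Y needs nothing (atomic); neither fits.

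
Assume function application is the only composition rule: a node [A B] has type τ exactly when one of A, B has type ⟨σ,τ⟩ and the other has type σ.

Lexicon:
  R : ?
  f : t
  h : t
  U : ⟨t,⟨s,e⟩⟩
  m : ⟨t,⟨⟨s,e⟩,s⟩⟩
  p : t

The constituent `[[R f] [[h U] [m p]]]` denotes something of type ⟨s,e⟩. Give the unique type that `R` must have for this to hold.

[[R f] [[h U] [m p]]] is required to be ⟨s,e⟩. [[h U] [m p]] : s cannot yield ⟨s,e⟩ as functor, so [R f] : ⟨s,⟨s,e⟩⟩.
[R f] is required to be ⟨s,⟨s,e⟩⟩. f : t cannot yield ⟨s,⟨s,e⟩⟩ as functor, so R : ⟨t,⟨s,⟨s,e⟩⟩⟩.

⟨t,⟨s,⟨s,e⟩⟩⟩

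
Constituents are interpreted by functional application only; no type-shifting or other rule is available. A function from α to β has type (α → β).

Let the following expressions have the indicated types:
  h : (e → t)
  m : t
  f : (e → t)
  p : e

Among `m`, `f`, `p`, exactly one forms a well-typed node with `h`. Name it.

m : t — no; h wants e, and m wants nothing (atomic).
f : (e → t) — no; h wants e, and f wants e.
p — combines: h : (e → t) takes p : e as argument, giving t.

p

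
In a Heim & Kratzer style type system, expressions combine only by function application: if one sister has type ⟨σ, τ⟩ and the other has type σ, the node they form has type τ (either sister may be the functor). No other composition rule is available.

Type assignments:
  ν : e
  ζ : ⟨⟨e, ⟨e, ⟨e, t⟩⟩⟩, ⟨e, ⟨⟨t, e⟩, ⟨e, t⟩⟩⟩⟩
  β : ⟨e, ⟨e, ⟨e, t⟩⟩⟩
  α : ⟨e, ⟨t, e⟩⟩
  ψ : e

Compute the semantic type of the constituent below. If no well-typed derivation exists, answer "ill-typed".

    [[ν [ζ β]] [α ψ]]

⟨e, t⟩

[ζ β]: ⟨⟨e, ⟨e, ⟨e, t⟩⟩⟩, ⟨e, ⟨⟨t, e⟩, ⟨e, t⟩⟩⟩⟩ applied to ⟨e, ⟨e, ⟨e, t⟩⟩⟩ yields ⟨e, ⟨⟨t, e⟩, ⟨e, t⟩⟩⟩.
[ν [ζ β]]: ⟨e, ⟨⟨t, e⟩, ⟨e, t⟩⟩⟩ applied to e yields ⟨⟨t, e⟩, ⟨e, t⟩⟩.
[α ψ]: ⟨e, ⟨t, e⟩⟩ applied to e yields ⟨t, e⟩.
[[ν [ζ β]] [α ψ]]: ⟨⟨t, e⟩, ⟨e, t⟩⟩ applied to ⟨t, e⟩ yields ⟨e, t⟩.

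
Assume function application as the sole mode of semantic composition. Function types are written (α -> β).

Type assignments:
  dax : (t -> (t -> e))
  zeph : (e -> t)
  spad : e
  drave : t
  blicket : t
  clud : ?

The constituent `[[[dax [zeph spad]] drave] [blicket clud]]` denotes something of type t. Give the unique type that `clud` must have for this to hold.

For [[[dax [zeph spad]] drave] [blicket clud]] to have type t with [[dax [zeph spad]] drave] of type e, [blicket clud] must be the function: [blicket clud] : (e -> t).
For [blicket clud] to have type (e -> t) with blicket of type t, clud must be the function: clud : (t -> (e -> t)).

(t -> (e -> t))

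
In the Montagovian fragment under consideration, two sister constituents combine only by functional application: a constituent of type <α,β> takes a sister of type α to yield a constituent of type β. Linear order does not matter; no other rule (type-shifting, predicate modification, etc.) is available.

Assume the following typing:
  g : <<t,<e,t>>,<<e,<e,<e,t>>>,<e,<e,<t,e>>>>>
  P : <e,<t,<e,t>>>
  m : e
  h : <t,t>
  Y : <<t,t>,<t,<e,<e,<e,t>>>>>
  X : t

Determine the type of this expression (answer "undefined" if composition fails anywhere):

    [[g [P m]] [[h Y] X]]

<e,<e,<t,e>>>

[P m] — P of type <e,<t,<e,t>>> combines with m of type e: type <t,<e,t>>.
[g [P m]] — g of type <<t,<e,t>>,<<e,<e,<e,t>>>,<e,<e,<t,e>>>>> combines with [P m] of type <t,<e,t>>: type <<e,<e,<e,t>>>,<e,<e,<t,e>>>>.
[h Y] — Y of type <<t,t>,<t,<e,<e,<e,t>>>>> combines with h of type <t,t>: type <t,<e,<e,<e,t>>>>.
[[h Y] X] — [h Y] of type <t,<e,<e,<e,t>>>> combines with X of type t: type <e,<e,<e,t>>>.
[[g [P m]] [[h Y] X]] — [g [P m]] of type <<e,<e,<e,t>>>,<e,<e,<t,e>>>> combines with [[h Y] X] of type <e,<e,<e,t>>>: type <e,<e,<t,e>>>.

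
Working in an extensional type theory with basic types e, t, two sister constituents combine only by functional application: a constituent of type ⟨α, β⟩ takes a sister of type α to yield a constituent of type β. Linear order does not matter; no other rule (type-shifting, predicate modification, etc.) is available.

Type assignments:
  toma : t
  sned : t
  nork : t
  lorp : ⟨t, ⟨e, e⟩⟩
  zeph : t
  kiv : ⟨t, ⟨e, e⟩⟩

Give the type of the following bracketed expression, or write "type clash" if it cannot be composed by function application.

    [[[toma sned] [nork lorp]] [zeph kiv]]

[toma sned]: t and t cannot combine by function application — type clash.

type clash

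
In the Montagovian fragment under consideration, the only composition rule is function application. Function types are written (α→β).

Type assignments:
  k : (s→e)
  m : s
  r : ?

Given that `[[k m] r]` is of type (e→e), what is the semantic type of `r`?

(e→(e→e))

At [[k m] r] (required: (e→e)): [k m] is e, which is not a function with range (e→e); hence r is the functor — type (e→(e→e)).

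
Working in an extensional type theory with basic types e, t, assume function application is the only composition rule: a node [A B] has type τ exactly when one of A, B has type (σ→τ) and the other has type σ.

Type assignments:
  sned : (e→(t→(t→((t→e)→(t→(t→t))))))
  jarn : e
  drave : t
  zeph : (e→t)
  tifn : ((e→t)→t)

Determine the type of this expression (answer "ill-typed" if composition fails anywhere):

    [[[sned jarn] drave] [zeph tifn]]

[sned jarn] — sned of type (e→(t→(t→((t→e)→(t→(t→t)))))) combines with jarn of type e: type (t→(t→((t→e)→(t→(t→t))))).
[[sned jarn] drave] — [sned jarn] of type (t→(t→((t→e)→(t→(t→t))))) combines with drave of type t: type (t→((t→e)→(t→(t→t)))).
[zeph tifn] — tifn of type ((e→t)→t) combines with zeph of type (e→t): type t.
[[[sned jarn] drave] [zeph tifn]] — [[sned jarn] drave] of type (t→((t→e)→(t→(t→t)))) combines with [zeph tifn] of type t: type ((t→e)→(t→(t→t))).

((t→e)→(t→(t→t)))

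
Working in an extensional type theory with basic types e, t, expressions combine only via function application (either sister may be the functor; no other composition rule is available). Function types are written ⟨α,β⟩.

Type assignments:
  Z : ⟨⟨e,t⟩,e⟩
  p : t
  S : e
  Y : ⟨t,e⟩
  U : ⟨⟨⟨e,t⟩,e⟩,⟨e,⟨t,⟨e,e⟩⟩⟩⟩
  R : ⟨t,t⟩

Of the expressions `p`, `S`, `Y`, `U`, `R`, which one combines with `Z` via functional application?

U

p : t — Z needs ⟨e,t⟩; p needs nothing (atomic); neither fits.
S : e — Z needs ⟨e,t⟩; S needs nothing (atomic); neither fits.
Y : ⟨t,e⟩ — Z needs ⟨e,t⟩; Y needs t; neither fits.
U — combines: U : ⟨⟨⟨e,t⟩,e⟩,⟨e,⟨t,⟨e,e⟩⟩⟩⟩ takes Z : ⟨⟨e,t⟩,e⟩ as argument, giving ⟨e,⟨t,⟨e,e⟩⟩⟩.
R : ⟨t,t⟩ — Z needs ⟨e,t⟩; R needs t; neither fits.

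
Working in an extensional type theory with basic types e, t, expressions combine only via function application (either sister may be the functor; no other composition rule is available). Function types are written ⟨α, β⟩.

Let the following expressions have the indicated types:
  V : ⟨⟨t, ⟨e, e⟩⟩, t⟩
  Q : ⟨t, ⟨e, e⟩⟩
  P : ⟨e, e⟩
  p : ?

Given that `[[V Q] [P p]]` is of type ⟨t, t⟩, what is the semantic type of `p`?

⟨⟨e, e⟩, ⟨t, ⟨t, t⟩⟩⟩

For [[V Q] [P p]] to have type ⟨t, t⟩ with [V Q] of type t, [P p] must be the function: [P p] : ⟨t, ⟨t, t⟩⟩.
For [P p] to have type ⟨t, ⟨t, t⟩⟩ with P of type ⟨e, e⟩, p must be the function: p : ⟨⟨e, e⟩, ⟨t, ⟨t, t⟩⟩⟩.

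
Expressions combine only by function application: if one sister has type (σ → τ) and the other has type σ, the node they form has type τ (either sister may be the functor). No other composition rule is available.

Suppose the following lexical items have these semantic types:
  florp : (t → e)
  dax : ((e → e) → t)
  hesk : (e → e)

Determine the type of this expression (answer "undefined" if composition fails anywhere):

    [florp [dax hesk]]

e

[dax hesk]: dax is ((e → e) → t), hesk is (e → e); result t.
[florp [dax hesk]]: florp is (t → e), [dax hesk] is t; result e.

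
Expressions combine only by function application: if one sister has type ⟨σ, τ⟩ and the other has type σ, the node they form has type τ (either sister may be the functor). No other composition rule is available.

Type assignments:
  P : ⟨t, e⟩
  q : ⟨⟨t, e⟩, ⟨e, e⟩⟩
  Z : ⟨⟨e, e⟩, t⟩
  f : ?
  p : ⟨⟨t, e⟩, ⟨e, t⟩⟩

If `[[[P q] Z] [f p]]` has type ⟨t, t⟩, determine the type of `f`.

At [[[P q] Z] [f p]] (required: ⟨t, t⟩): [[P q] Z] is t, which is not a function with range ⟨t, t⟩; hence [f p] is the functor — type ⟨t, ⟨t, t⟩⟩.
At [f p] (required: ⟨t, ⟨t, t⟩⟩): p is ⟨⟨t, e⟩, ⟨e, t⟩⟩, which is not a function with range ⟨t, ⟨t, t⟩⟩; hence f is the functor — type ⟨⟨⟨t, e⟩, ⟨e, t⟩⟩, ⟨t, ⟨t, t⟩⟩⟩.

⟨⟨⟨t, e⟩, ⟨e, t⟩⟩, ⟨t, ⟨t, t⟩⟩⟩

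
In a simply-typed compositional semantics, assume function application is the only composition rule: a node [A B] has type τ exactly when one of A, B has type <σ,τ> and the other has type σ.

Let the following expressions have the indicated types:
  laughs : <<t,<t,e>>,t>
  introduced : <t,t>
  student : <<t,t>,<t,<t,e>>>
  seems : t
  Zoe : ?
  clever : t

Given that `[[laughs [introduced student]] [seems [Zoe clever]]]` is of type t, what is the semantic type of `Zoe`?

For [[laughs [introduced student]] [seems [Zoe clever]]] to have type t with [laughs [introduced student]] of type t, [seems [Zoe clever]] must be the function: [seems [Zoe clever]] : <t,t>.
For [seems [Zoe clever]] to have type <t,t> with seems of type t, [Zoe clever] must be the function: [Zoe clever] : <t,<t,t>>.
For [Zoe clever] to have type <t,<t,t>> with clever of type t, Zoe must be the function: Zoe : <t,<t,<t,t>>>.

<t,<t,<t,t>>>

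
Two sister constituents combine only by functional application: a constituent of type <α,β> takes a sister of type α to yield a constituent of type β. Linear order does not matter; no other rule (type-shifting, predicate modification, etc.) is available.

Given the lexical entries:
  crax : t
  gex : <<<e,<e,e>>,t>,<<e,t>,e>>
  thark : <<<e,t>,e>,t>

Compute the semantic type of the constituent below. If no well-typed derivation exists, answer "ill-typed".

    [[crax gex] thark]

ill-typed

[crax gex]: t and <<<e,<e,e>>,t>,<<e,t>,e>> cannot combine by function application — type clash.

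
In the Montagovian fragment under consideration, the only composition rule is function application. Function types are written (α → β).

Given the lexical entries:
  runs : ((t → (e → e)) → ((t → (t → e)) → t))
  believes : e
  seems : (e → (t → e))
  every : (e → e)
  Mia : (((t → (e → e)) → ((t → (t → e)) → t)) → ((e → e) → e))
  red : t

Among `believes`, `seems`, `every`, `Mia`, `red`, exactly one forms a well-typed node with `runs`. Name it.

believes : e — neither side's domain matches the other.
seems : (e → (t → e)) — neither side's domain matches the other.
every : (e → e) — neither side's domain matches the other.
Mia — combines: Mia : (((t → (e → e)) → ((t → (t → e)) → t)) → ((e → e) → e)) takes runs : ((t → (e → e)) → ((t → (t → e)) → t)) as argument, giving ((e → e) → e).
red : t — neither side's domain matches the other.

Mia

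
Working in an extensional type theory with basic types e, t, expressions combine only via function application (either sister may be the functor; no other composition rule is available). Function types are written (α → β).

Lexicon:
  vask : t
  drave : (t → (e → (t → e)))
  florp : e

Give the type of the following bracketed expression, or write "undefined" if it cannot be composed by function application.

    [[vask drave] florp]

At [vask drave], drave : (t → (e → (t → e))) takes vask : t, giving (e → (t → e)).
At [[vask drave] florp], [vask drave] : (e → (t → e)) takes florp : e, giving (t → e).

(t → e)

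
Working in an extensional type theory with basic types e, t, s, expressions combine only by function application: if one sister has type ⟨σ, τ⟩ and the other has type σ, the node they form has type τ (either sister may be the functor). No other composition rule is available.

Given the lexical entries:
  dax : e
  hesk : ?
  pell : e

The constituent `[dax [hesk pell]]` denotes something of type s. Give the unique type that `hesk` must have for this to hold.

At [dax [hesk pell]] (required: s): dax is e, which is not a function with range s; hence [hesk pell] is the functor — type ⟨e, s⟩.
At [hesk pell] (required: ⟨e, s⟩): pell is e, which is not a function with range ⟨e, s⟩; hence hesk is the functor — type ⟨e, ⟨e, s⟩⟩.

⟨e, ⟨e, s⟩⟩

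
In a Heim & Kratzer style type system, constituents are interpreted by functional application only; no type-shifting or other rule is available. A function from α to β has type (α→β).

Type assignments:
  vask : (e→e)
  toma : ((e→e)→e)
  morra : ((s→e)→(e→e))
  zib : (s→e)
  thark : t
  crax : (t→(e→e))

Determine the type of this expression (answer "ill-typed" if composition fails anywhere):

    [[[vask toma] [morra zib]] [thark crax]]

e

[vask toma]: functor toma : ((e→e)→e), argument vask : (e→e); result e.
[morra zib]: functor morra : ((s→e)→(e→e)), argument zib : (s→e); result (e→e).
[[vask toma] [morra zib]]: functor [morra zib] : (e→e), argument [vask toma] : e; result e.
[thark crax]: functor crax : (t→(e→e)), argument thark : t; result (e→e).
[[[vask toma] [morra zib]] [thark crax]]: functor [thark crax] : (e→e), argument [[vask toma] [morra zib]] : e; result e.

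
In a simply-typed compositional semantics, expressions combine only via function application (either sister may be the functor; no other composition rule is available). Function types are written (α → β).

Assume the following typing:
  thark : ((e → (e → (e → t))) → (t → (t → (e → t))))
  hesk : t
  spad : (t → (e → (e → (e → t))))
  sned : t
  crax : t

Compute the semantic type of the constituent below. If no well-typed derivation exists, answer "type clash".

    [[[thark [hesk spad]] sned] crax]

(e → t)

[hesk spad]: spad is (t → (e → (e → (e → t)))), hesk is t; result (e → (e → (e → t))).
[thark [hesk spad]]: thark is ((e → (e → (e → t))) → (t → (t → (e → t)))), [hesk spad] is (e → (e → (e → t))); result (t → (t → (e → t))).
[[thark [hesk spad]] sned]: [thark [hesk spad]] is (t → (t → (e → t))), sned is t; result (t → (e → t)).
[[[thark [hesk spad]] sned] crax]: [[thark [hesk spad]] sned] is (t → (e → t)), crax is t; result (e → t).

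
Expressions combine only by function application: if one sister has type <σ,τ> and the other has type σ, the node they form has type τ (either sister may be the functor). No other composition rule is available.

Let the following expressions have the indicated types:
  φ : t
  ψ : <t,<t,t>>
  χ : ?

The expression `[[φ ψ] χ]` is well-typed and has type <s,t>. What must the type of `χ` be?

At [[φ ψ] χ] (required: <s,t>): [φ ψ] is <t,t>, which is not a function with range <s,t>; hence χ is the functor — type <<t,t>,<s,t>>.

<<t,t>,<s,t>>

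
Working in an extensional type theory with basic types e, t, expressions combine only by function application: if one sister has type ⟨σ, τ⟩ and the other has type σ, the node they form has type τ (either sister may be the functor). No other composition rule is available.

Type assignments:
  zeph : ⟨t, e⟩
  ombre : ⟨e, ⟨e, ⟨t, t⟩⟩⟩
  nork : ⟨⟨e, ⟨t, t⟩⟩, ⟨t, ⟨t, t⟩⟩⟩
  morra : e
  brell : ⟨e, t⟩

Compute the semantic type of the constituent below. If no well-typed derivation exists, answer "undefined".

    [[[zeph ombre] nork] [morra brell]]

[zeph ombre]: ⟨t, e⟩ and ⟨e, ⟨e, ⟨t, t⟩⟩⟩ cannot combine by function application — type clash.

undefined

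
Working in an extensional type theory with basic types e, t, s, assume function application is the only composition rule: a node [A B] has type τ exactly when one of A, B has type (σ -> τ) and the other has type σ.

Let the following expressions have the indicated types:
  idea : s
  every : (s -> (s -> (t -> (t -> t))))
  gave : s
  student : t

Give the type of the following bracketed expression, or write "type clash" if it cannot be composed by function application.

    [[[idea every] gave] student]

(t -> t)

At [idea every], every : (s -> (s -> (t -> (t -> t)))) takes idea : s, giving (s -> (t -> (t -> t))).
At [[idea every] gave], [idea every] : (s -> (t -> (t -> t))) takes gave : s, giving (t -> (t -> t)).
At [[[idea every] gave] student], [[idea every] gave] : (t -> (t -> t)) takes student : t, giving (t -> t).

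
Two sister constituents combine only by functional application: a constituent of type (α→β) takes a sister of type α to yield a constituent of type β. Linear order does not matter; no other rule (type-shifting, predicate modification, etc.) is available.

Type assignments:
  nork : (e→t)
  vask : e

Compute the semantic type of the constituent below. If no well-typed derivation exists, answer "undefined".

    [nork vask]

t

At [nork vask], nork : (e→t) takes vask : e, giving t.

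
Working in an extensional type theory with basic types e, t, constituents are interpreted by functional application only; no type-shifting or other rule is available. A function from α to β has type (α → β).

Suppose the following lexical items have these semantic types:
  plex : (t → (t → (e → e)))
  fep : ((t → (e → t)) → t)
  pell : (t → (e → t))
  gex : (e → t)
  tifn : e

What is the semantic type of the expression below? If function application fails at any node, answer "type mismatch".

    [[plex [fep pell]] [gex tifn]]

(e → e)

[fep pell]: fep is ((t → (e → t)) → t), pell is (t → (e → t)); result t.
[plex [fep pell]]: plex is (t → (t → (e → e))), [fep pell] is t; result (t → (e → e)).
[gex tifn]: gex is (e → t), tifn is e; result t.
[[plex [fep pell]] [gex tifn]]: [plex [fep pell]] is (t → (e → e)), [gex tifn] is t; result (e → e).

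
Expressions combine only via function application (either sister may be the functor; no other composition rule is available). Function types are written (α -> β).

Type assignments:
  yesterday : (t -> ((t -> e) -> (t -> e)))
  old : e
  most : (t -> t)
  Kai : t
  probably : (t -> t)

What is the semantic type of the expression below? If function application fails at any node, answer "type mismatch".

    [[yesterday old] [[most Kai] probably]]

[yesterday old]: (t -> ((t -> e) -> (t -> e))) with e — neither is a function whose domain matches the other; composition fails here.

type mismatch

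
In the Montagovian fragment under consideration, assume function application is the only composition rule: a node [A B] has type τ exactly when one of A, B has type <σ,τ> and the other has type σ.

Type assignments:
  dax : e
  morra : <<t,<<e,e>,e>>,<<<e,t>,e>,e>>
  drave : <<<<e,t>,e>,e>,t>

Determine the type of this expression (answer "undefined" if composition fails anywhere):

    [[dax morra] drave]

[dax morra]: e with <<t,<<e,e>,e>>,<<<e,t>,e>,e>> — neither is a function whose domain matches the other; composition fails here.

undefined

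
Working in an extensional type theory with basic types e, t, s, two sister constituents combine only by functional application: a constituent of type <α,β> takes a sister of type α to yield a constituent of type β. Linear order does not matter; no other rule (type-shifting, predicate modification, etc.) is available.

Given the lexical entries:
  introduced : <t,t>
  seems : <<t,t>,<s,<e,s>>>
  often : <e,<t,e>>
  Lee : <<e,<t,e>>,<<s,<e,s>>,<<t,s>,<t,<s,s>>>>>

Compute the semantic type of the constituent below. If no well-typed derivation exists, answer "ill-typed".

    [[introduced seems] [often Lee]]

[introduced seems]: <<t,t>,<s,<e,s>>> applied to <t,t> yields <s,<e,s>>.
[often Lee]: <<e,<t,e>>,<<s,<e,s>>,<<t,s>,<t,<s,s>>>>> applied to <e,<t,e>> yields <<s,<e,s>>,<<t,s>,<t,<s,s>>>>.
[[introduced seems] [often Lee]]: <<s,<e,s>>,<<t,s>,<t,<s,s>>>> applied to <s,<e,s>> yields <<t,s>,<t,<s,s>>>.

<<t,s>,<t,<s,s>>>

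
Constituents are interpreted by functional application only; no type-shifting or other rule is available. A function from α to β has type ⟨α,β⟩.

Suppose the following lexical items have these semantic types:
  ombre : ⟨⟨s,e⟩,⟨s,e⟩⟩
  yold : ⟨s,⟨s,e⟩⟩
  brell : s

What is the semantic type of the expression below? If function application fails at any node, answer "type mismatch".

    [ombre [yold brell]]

⟨s,e⟩

At [yold brell], yold : ⟨s,⟨s,e⟩⟩ takes brell : s, giving ⟨s,e⟩.
At [ombre [yold brell]], ombre : ⟨⟨s,e⟩,⟨s,e⟩⟩ takes [yold brell] : ⟨s,e⟩, giving ⟨s,e⟩.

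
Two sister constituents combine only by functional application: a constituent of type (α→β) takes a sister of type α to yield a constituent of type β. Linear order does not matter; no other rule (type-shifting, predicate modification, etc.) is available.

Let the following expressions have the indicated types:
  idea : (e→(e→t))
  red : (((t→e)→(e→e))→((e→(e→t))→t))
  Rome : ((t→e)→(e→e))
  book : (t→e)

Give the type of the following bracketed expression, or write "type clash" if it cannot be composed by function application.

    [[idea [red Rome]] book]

e

[red Rome] — red of type (((t→e)→(e→e))→((e→(e→t))→t)) combines with Rome of type ((t→e)→(e→e)): type ((e→(e→t))→t).
[idea [red Rome]] — [red Rome] of type ((e→(e→t))→t) combines with idea of type (e→(e→t)): type t.
[[idea [red Rome]] book] — book of type (t→e) combines with [idea [red Rome]] of type t: type e.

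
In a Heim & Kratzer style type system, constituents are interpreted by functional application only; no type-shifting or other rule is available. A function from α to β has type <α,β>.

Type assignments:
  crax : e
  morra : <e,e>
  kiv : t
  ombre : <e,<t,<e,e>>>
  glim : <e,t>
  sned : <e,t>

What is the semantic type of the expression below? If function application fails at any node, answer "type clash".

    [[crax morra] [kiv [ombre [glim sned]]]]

type clash

[crax morra]: functor morra : <e,e>, argument crax : e; result e.
At [glim sned]: neither <e,t> nor <e,t> can take the other as argument; the node is ill-typed.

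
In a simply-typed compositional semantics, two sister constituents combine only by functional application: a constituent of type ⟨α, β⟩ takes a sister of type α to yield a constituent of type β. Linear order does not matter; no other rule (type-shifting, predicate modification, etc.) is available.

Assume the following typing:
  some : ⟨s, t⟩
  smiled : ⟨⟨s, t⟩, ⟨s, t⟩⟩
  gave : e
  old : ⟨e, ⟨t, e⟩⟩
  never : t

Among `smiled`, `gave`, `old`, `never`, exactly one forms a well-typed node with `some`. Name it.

smiled — combines: smiled : ⟨⟨s, t⟩, ⟨s, t⟩⟩ takes some : ⟨s, t⟩ as argument, giving ⟨s, t⟩.
gave : e — some needs s; gave needs nothing (atomic); neither fits.
old : ⟨e, ⟨t, e⟩⟩ — some needs s; old needs e; neither fits.
never : t — some needs s; never needs nothing (atomic); neither fits.

smiled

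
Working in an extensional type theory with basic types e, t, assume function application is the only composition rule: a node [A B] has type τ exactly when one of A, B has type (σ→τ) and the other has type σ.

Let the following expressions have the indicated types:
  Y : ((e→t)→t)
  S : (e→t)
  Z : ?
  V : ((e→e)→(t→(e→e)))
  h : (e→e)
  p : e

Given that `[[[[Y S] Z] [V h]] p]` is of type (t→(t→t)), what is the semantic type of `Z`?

At [[[[Y S] Z] [V h]] p] (required: (t→(t→t))): p is e, which is not a function with range (t→(t→t)); hence [[[Y S] Z] [V h]] is the functor — type (e→(t→(t→t))).
At [[[Y S] Z] [V h]] (required: (e→(t→(t→t)))): [V h] is (t→(e→e)), which is not a function with range (e→(t→(t→t))); hence [[Y S] Z] is the functor — type ((t→(e→e))→(e→(t→(t→t)))).
At [[Y S] Z] (required: ((t→(e→e))→(e→(t→(t→t))))): [Y S] is t, which is not a function with range ((t→(e→e))→(e→(t→(t→t)))); hence Z is the functor — type (t→((t→(e→e))→(e→(t→(t→t))))).

(t→((t→(e→e))→(e→(t→(t→t)))))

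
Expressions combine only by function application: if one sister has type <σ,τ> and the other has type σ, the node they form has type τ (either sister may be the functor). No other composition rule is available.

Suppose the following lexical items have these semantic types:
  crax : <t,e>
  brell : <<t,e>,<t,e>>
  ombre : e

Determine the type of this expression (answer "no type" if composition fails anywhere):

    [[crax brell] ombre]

[crax brell] — brell of type <<t,e>,<t,e>> combines with crax of type <t,e>: type <t,e>.
[[crax brell] ombre]: <t,e> with e — neither is a function whose domain matches the other; composition fails here.

no type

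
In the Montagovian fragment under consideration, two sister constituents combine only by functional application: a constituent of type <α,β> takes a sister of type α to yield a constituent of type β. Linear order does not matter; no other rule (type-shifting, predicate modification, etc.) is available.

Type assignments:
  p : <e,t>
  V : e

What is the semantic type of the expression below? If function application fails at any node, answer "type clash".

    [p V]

t

[p V]: p is <e,t>, V is e; result t.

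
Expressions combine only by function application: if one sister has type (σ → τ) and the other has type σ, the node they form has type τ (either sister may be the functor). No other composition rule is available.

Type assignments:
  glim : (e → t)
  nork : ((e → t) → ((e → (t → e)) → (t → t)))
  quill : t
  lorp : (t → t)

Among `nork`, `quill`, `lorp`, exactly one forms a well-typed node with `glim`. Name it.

nork

nork — combines: nork : ((e → t) → ((e → (t → e)) → (t → t))) takes glim : (e → t) as argument, giving ((e → (t → e)) → (t → t)).
quill : t — does not combine with glim.
lorp : (t → t) — does not combine with glim.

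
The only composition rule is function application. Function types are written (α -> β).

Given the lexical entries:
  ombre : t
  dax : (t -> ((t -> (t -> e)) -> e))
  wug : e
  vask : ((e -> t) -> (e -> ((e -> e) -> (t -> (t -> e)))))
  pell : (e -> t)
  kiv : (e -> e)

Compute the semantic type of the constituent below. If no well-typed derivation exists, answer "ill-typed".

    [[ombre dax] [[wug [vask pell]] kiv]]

e

[ombre dax] — dax of type (t -> ((t -> (t -> e)) -> e)) combines with ombre of type t: type ((t -> (t -> e)) -> e).
[vask pell] — vask of type ((e -> t) -> (e -> ((e -> e) -> (t -> (t -> e))))) combines with pell of type (e -> t): type (e -> ((e -> e) -> (t -> (t -> e)))).
[wug [vask pell]] — [vask pell] of type (e -> ((e -> e) -> (t -> (t -> e)))) combines with wug of type e: type ((e -> e) -> (t -> (t -> e))).
[[wug [vask pell]] kiv] — [wug [vask pell]] of type ((e -> e) -> (t -> (t -> e))) combines with kiv of type (e -> e): type (t -> (t -> e)).
[[ombre dax] [[wug [vask pell]] kiv]] — [ombre dax] of type ((t -> (t -> e)) -> e) combines with [[wug [vask pell]] kiv] of type (t -> (t -> e)): type e.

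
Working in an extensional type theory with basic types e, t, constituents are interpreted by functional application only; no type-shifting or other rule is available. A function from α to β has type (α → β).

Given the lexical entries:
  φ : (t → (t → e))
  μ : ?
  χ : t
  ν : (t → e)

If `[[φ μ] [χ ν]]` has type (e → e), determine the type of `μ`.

((t → (t → e)) → (e → (e → e)))

At [[φ μ] [χ ν]] (required: (e → e)): [χ ν] is e, which is not a function with range (e → e); hence [φ μ] is the functor — type (e → (e → e)).
At [φ μ] (required: (e → (e → e))): φ is (t → (t → e)), which is not a function with range (e → (e → e)); hence μ is the functor — type ((t → (t → e)) → (e → (e → e))).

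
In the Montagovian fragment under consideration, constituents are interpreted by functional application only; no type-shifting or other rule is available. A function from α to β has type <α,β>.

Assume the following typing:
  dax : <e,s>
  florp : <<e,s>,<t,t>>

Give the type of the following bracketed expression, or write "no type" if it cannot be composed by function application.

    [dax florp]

<t,t>

[dax florp]: <<e,s>,<t,t>> applied to <e,s> yields <t,t>.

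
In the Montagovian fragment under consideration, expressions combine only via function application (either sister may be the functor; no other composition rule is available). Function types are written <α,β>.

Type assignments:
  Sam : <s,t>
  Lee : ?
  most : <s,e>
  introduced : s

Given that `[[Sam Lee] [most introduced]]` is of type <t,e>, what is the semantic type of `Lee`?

[[Sam Lee] [most introduced]] is required to be <t,e>. [most introduced] : e cannot yield <t,e> as functor, so [Sam Lee] : <e,<t,e>>.
[Sam Lee] is required to be <e,<t,e>>. Sam : <s,t> cannot yield <e,<t,e>> as functor, so Lee : <<s,t>,<e,<t,e>>>.

<<s,t>,<e,<t,e>>>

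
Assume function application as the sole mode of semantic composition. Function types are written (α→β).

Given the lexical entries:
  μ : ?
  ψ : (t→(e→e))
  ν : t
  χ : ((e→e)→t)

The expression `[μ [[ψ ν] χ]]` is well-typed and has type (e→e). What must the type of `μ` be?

(t→(e→e))

[μ [[ψ ν] χ]] is required to be (e→e). [[ψ ν] χ] : t cannot yield (e→e) as functor, so μ : (t→(e→e)).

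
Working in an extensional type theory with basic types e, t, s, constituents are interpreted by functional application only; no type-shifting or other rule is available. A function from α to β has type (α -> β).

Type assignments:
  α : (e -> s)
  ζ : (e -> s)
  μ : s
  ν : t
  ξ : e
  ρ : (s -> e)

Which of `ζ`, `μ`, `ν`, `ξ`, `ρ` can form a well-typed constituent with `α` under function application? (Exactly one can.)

ζ : (e -> s) — neither side's domain matches the other.
μ : s — neither side's domain matches the other.
ν : t — neither side's domain matches the other.
ξ — combines: α : (e -> s) takes ξ : e as argument, giving s.
ρ : (s -> e) — neither side's domain matches the other.

ξ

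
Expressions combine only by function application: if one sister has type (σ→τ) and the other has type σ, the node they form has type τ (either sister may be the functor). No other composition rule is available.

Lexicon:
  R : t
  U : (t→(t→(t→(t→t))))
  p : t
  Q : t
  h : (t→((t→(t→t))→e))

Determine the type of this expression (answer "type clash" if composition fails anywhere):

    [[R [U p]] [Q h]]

[U p] — U of type (t→(t→(t→(t→t)))) combines with p of type t: type (t→(t→(t→t))).
[R [U p]] — [U p] of type (t→(t→(t→t))) combines with R of type t: type (t→(t→t)).
[Q h] — h of type (t→((t→(t→t))→e)) combines with Q of type t: type ((t→(t→t))→e).
[[R [U p]] [Q h]] — [Q h] of type ((t→(t→t))→e) combines with [R [U p]] of type (t→(t→t)): type e.

e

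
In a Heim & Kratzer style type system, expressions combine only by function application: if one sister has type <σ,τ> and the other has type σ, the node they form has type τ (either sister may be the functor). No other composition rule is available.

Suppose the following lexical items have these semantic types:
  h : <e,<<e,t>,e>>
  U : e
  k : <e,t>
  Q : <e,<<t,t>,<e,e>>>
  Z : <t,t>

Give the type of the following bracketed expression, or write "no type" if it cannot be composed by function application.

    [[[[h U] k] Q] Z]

[h U]: h is <e,<<e,t>,e>>, U is e; result <<e,t>,e>.
[[h U] k]: [h U] is <<e,t>,e>, k is <e,t>; result e.
[[[h U] k] Q]: Q is <e,<<t,t>,<e,e>>>, [[h U] k] is e; result <<t,t>,<e,e>>.
[[[[h U] k] Q] Z]: [[[h U] k] Q] is <<t,t>,<e,e>>, Z is <t,t>; result <e,e>.

<e,e>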